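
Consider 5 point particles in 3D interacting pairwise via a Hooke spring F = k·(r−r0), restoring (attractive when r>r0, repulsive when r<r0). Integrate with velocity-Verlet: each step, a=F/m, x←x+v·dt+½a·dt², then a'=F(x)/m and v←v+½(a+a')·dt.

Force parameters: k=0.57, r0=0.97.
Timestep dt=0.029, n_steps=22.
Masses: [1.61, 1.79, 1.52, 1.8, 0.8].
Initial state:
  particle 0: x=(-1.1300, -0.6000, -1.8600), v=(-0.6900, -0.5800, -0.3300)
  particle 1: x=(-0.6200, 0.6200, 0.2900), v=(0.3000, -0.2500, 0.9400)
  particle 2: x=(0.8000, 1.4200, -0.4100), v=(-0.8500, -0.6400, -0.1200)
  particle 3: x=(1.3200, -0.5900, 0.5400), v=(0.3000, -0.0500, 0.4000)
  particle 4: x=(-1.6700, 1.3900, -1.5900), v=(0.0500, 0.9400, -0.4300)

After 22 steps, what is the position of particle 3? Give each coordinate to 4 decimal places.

step 0: x0=(-1.1300, -0.6000, -1.8600) x1=(-0.6200, 0.6200, 0.2900) x2=(0.8000, 1.4200, -0.4100) x3=(1.3200, -0.5900, 0.5400) x4=(-1.6700, 1.3900, -1.5900)
step 1: x0=(-1.1495, -0.6163, -1.8689) x1=(-0.6112, 0.6127, 0.3169) x2=(0.7748, 1.4010, -0.4136) x3=(1.3280, -0.5910, 0.5511) x4=(-1.6671, 1.4164, -1.6015)
step 2: x0=(-1.1681, -0.6317, -1.8766) x1=(-0.6022, 0.6052, 0.3431) x2=(0.7487, 1.3810, -0.4175) x3=(1.3345, -0.5911, 0.5610) x4=(-1.6614, 1.4408, -1.6109)
step 3: x0=(-1.1858, -0.6461, -1.8830) x1=(-0.5929, 0.5975, 0.3686) x2=(0.7215, 1.3602, -0.4217) x3=(1.3395, -0.5903, 0.5699) x4=(-1.6528, 1.4634, -1.6183)
step 4: x0=(-1.2025, -0.6594, -1.8881) x1=(-0.5835, 0.5896, 0.3933) x2=(0.6934, 1.3385, -0.4262) x3=(1.3430, -0.5886, 0.5777) x4=(-1.6414, 1.4839, -1.6236)
step 5: x0=(-1.2182, -0.6718, -1.8919) x1=(-0.5740, 0.5816, 0.4172) x2=(0.6643, 1.3160, -0.4309) x3=(1.3450, -0.5861, 0.5843) x4=(-1.6272, 1.5024, -1.6267)
step 6: x0=(-1.2328, -0.6831, -1.8944) x1=(-0.5643, 0.5735, 0.4403) x2=(0.6344, 1.2926, -0.4358) x3=(1.3456, -0.5826, 0.5899) x4=(-1.6102, 1.5188, -1.6278)
step 7: x0=(-1.2465, -0.6934, -1.8955) x1=(-0.5544, 0.5651, 0.4626) x2=(0.6035, 1.2684, -0.4411) x3=(1.3446, -0.5783, 0.5943) x4=(-1.5906, 1.5331, -1.6267)
step 8: x0=(-1.2592, -0.7026, -1.8953) x1=(-0.5445, 0.5567, 0.4841) x2=(0.5719, 1.2434, -0.4465) x3=(1.3421, -0.5731, 0.5976) x4=(-1.5682, 1.5451, -1.6234)
step 9: x0=(-1.2709, -0.7108, -1.8938) x1=(-0.5344, 0.5480, 0.5047) x2=(0.5394, 1.2176, -0.4522) x3=(1.3381, -0.5671, 0.5998) x4=(-1.5433, 1.5549, -1.6181)
step 10: x0=(-1.2815, -0.7179, -1.8909) x1=(-0.5242, 0.5393, 0.5245) x2=(0.5062, 1.1911, -0.4581) x3=(1.3326, -0.5602, 0.6009) x4=(-1.5158, 1.5625, -1.6106)
step 11: x0=(-1.2911, -0.7240, -1.8866) x1=(-0.5140, 0.5303, 0.5434) x2=(0.4722, 1.1639, -0.4643) x3=(1.3257, -0.5525, 0.6009) x4=(-1.4859, 1.5677, -1.6009)
step 12: x0=(-1.2996, -0.7290, -1.8810) x1=(-0.5036, 0.5213, 0.5614) x2=(0.4376, 1.1360, -0.4706) x3=(1.3172, -0.5440, 0.5998) x4=(-1.4535, 1.5707, -1.5892)
step 13: x0=(-1.3071, -0.7329, -1.8741) x1=(-0.4933, 0.5120, 0.5785) x2=(0.4022, 1.1074, -0.4771) x3=(1.3073, -0.5347, 0.5975) x4=(-1.4188, 1.5714, -1.5754)
step 14: x0=(-1.3136, -0.7358, -1.8658) x1=(-0.4829, 0.5027, 0.5948) x2=(0.3663, 1.0781, -0.4838) x3=(1.2960, -0.5247, 0.5942) x4=(-1.3819, 1.5697, -1.5595)
step 15: x0=(-1.3190, -0.7377, -1.8561) x1=(-0.4724, 0.4932, 0.6101) x2=(0.3298, 1.0482, -0.4907) x3=(1.2832, -0.5138, 0.5899) x4=(-1.3429, 1.5657, -1.5416)
step 16: x0=(-1.3233, -0.7385, -1.8452) x1=(-0.4619, 0.4836, 0.6246) x2=(0.2927, 1.0177, -0.4977) x3=(1.2690, -0.5022, 0.5845) x4=(-1.3018, 1.5595, -1.5217)
step 17: x0=(-1.3266, -0.7383, -1.8329) x1=(-0.4514, 0.4739, 0.6381) x2=(0.2552, 0.9866, -0.5049) x3=(1.2534, -0.4899, 0.5780) x4=(-1.2587, 1.5509, -1.4999)
step 18: x0=(-1.3289, -0.7371, -1.8192) x1=(-0.4409, 0.4640, 0.6507) x2=(0.2171, 0.9549, -0.5122) x3=(1.2364, -0.4769, 0.5705) x4=(-1.2138, 1.5401, -1.4762)
step 19: x0=(-1.3301, -0.7348, -1.8043) x1=(-0.4305, 0.4540, 0.6625) x2=(0.1787, 0.9227, -0.5196) x3=(1.2181, -0.4633, 0.5620) x4=(-1.1672, 1.5270, -1.4506)
step 20: x0=(-1.3303, -0.7316, -1.7881) x1=(-0.4200, 0.4439, 0.6733) x2=(0.1399, 0.8900, -0.5270) x3=(1.1984, -0.4489, 0.5525) x4=(-1.1189, 1.5116, -1.4232)
step 21: x0=(-1.3295, -0.7274, -1.7705) x1=(-0.4095, 0.4337, 0.6833) x2=(0.1008, 0.8568, -0.5346) x3=(1.1775, -0.4340, 0.5420) x4=(-1.0692, 1.4942, -1.3941)
step 22: x0=(-1.3276, -0.7223, -1.7518) x1=(-0.3991, 0.4234, 0.6924) x2=(0.0614, 0.8231, -0.5422) x3=(1.1553, -0.4184, 0.5306) x4=(-1.0180, 1.4745, -1.3634)

(1.1553, -0.4184, 0.5306)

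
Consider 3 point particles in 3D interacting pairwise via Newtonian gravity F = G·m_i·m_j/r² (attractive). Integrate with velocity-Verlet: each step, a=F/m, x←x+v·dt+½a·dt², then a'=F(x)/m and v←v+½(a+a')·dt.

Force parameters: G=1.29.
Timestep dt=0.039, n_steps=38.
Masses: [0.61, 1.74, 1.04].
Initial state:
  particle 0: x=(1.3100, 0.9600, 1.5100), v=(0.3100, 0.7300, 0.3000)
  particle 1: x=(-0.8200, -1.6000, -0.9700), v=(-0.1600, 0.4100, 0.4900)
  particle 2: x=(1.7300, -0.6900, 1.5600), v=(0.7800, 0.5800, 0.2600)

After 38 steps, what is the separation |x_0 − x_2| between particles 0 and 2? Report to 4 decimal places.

step 0: x0=(1.3100, 0.9600, 1.5100) x1=(-0.8200, -1.6000, -0.9700) x2=(1.7300, -0.6900, 1.5600)
step 1: x0=(1.3221, 0.9881, 1.5217) x1=(-0.8262, -1.5840, -0.9508) x2=(1.7603, -0.6672, 1.5700)
step 2: x0=(1.3343, 1.0153, 1.5332) x1=(-0.8322, -1.5679, -0.9315) x2=(1.7903, -0.6441, 1.5799)
step 3: x0=(1.3466, 1.0418, 1.5447) x1=(-0.8381, -1.5517, -0.9120) x2=(1.8200, -0.6206, 1.5896)
step 4: x0=(1.3590, 1.0675, 1.5560) x1=(-0.8439, -1.5354, -0.8924) x2=(1.8495, -0.5969, 1.5991)
step 5: x0=(1.3714, 1.0925, 1.5673) x1=(-0.8495, -1.5191, -0.8727) x2=(1.8786, -0.5728, 1.6085)
step 6: x0=(1.3840, 1.1167, 1.5785) x1=(-0.8550, -1.5026, -0.8529) x2=(1.9075, -0.5483, 1.6177)
step 7: x0=(1.3966, 1.1401, 1.5895) x1=(-0.8603, -1.4862, -0.8329) x2=(1.9361, -0.5236, 1.6267)
step 8: x0=(1.4094, 1.1628, 1.6005) x1=(-0.8655, -1.4696, -0.8128) x2=(1.9644, -0.4986, 1.6356)
step 9: x0=(1.4223, 1.1847, 1.6114) x1=(-0.8706, -1.4529, -0.7925) x2=(1.9925, -0.4732, 1.6444)
step 10: x0=(1.4352, 1.2059, 1.6222) x1=(-0.8755, -1.4362, -0.7721) x2=(2.0202, -0.4475, 1.6529)
step 11: x0=(1.4483, 1.2263, 1.6329) x1=(-0.8804, -1.4194, -0.7517) x2=(2.0476, -0.4215, 1.6614)
step 12: x0=(1.4615, 1.2460, 1.6435) x1=(-0.8850, -1.4025, -0.7311) x2=(2.0748, -0.3952, 1.6697)
step 13: x0=(1.4749, 1.2649, 1.6540) x1=(-0.8896, -1.3856, -0.7103) x2=(2.1016, -0.3686, 1.6778)
step 14: x0=(1.4884, 1.2832, 1.6644) x1=(-0.8940, -1.3686, -0.6895) x2=(2.1281, -0.3417, 1.6858)
step 15: x0=(1.5020, 1.3006, 1.6747) x1=(-0.8982, -1.3515, -0.6686) x2=(2.1543, -0.3145, 1.6937)
step 16: x0=(1.5158, 1.3174, 1.6849) x1=(-0.9024, -1.3343, -0.6475) x2=(2.1803, -0.2870, 1.7015)
step 17: x0=(1.5297, 1.3334, 1.6950) x1=(-0.9064, -1.3171, -0.6263) x2=(2.2058, -0.2591, 1.7091)
step 18: x0=(1.5438, 1.3486, 1.7051) x1=(-0.9102, -1.2998, -0.6051) x2=(2.2311, -0.2310, 1.7166)
step 19: x0=(1.5580, 1.3631, 1.7150) x1=(-0.9140, -1.2824, -0.5837) x2=(2.2561, -0.2025, 1.7240)
step 20: x0=(1.5725, 1.3769, 1.7248) x1=(-0.9176, -1.2649, -0.5622) x2=(2.2807, -0.1737, 1.7312)
step 21: x0=(1.5871, 1.3899, 1.7346) x1=(-0.9210, -1.2474, -0.5406) x2=(2.3050, -0.1446, 1.7384)
step 22: x0=(1.6019, 1.4021, 1.7442) x1=(-0.9244, -1.2298, -0.5189) x2=(2.3290, -0.1152, 1.7454)
step 23: x0=(1.6169, 1.4136, 1.7538) x1=(-0.9276, -1.2121, -0.4971) x2=(2.3526, -0.0854, 1.7523)
step 24: x0=(1.6321, 1.4243, 1.7632) x1=(-0.9306, -1.1943, -0.4752) x2=(2.3759, -0.0554, 1.7591)
step 25: x0=(1.6475, 1.4343, 1.7726) x1=(-0.9335, -1.1765, -0.4533) x2=(2.3988, -0.0249, 1.7658)
step 26: x0=(1.6632, 1.4434, 1.7818) x1=(-0.9363, -1.1586, -0.4312) x2=(2.4213, 0.0058, 1.7724)
step 27: x0=(1.6792, 1.4518, 1.7910) x1=(-0.9390, -1.1406, -0.4090) x2=(2.4435, 0.0369, 1.7789)
step 28: x0=(1.6953, 1.4593, 1.8000) x1=(-0.9415, -1.1226, -0.3867) x2=(2.4653, 0.0684, 1.7853)
step 29: x0=(1.7118, 1.4661, 1.8090) x1=(-0.9439, -1.1045, -0.3644) x2=(2.4868, 0.1002, 1.7916)
step 30: x0=(1.7286, 1.4720, 1.8178) x1=(-0.9462, -1.0863, -0.3419) x2=(2.5078, 0.1324, 1.7978)
step 31: x0=(1.7456, 1.4770, 1.8265) x1=(-0.9483, -1.0680, -0.3193) x2=(2.5284, 0.1650, 1.8040)
step 32: x0=(1.7630, 1.4812, 1.8352) x1=(-0.9503, -1.0497, -0.2967) x2=(2.5486, 0.1979, 1.8100)
step 33: x0=(1.7808, 1.4845, 1.8437) x1=(-0.9522, -1.0313, -0.2740) x2=(2.5684, 0.2313, 1.8160)
step 34: x0=(1.7989, 1.4869, 1.8521) x1=(-0.9539, -1.0129, -0.2512) x2=(2.5877, 0.2650, 1.8218)
step 35: x0=(1.8174, 1.4884, 1.8604) x1=(-0.9555, -0.9943, -0.2283) x2=(2.6066, 0.2992, 1.8276)
step 36: x0=(1.8364, 1.4890, 1.8686) x1=(-0.9570, -0.9757, -0.2053) x2=(2.6250, 0.3338, 1.8334)
step 37: x0=(1.8558, 1.4886, 1.8767) x1=(-0.9583, -0.9570, -0.1822) x2=(2.6429, 0.3689, 1.8390)
step 38: x0=(1.8758, 1.4872, 1.8846) x1=(-0.9595, -0.9383, -0.1591) x2=(2.6603, 0.4044, 1.8446)

1.3377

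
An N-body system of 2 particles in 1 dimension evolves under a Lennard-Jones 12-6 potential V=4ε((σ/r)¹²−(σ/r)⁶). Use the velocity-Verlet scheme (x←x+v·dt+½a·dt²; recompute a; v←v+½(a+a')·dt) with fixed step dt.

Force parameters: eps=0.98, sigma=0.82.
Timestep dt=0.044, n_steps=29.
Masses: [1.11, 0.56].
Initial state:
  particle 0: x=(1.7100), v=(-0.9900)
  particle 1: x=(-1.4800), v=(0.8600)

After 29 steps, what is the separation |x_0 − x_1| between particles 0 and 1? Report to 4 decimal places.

step 0: x0=(1.7100) x1=(-1.4800)
step 1: x0=(1.6664) x1=(-1.4422)
step 2: x0=(1.6229) x1=(-1.4043)
step 3: x0=(1.5793) x1=(-1.3664)
step 4: x0=(1.5357) x1=(-1.3286)
step 5: x0=(1.4921) x1=(-1.2907)
step 6: x0=(1.4485) x1=(-1.2528)
step 7: x0=(1.4049) x1=(-1.2148)
step 8: x0=(1.3613) x1=(-1.1769)
step 9: x0=(1.3177) x1=(-1.1389)
step 10: x0=(1.2740) x1=(-1.1008)
step 11: x0=(1.2303) x1=(-1.0627)
step 12: x0=(1.1866) x1=(-1.0245)
step 13: x0=(1.1428) x1=(-0.9863)
step 14: x0=(1.0990) x1=(-0.9479)
step 15: x0=(1.0550) x1=(-0.9093)
step 16: x0=(1.0110) x1=(-0.8705)
step 17: x0=(0.9668) x1=(-0.8315)
step 18: x0=(0.9225) x1=(-0.7920)
step 19: x0=(0.8778) x1=(-0.7520)
step 20: x0=(0.8327) x1=(-0.7112)
step 21: x0=(0.7871) x1=(-0.6692)
step 22: x0=(0.7406) x1=(-0.6256)
step 23: x0=(0.6929) x1=(-0.5795)
step 24: x0=(0.6432) x1=(-0.5295)
step 25: x0=(0.5903) x1=(-0.4732)
step 26: x0=(0.5328) x1=(-0.4077)
step 27: x0=(0.4729) x1=(-0.3375)
step 28: x0=(0.4753) x1=(-0.3907)
step 29: x0=(0.4927) x1=(-0.4738)

0.9665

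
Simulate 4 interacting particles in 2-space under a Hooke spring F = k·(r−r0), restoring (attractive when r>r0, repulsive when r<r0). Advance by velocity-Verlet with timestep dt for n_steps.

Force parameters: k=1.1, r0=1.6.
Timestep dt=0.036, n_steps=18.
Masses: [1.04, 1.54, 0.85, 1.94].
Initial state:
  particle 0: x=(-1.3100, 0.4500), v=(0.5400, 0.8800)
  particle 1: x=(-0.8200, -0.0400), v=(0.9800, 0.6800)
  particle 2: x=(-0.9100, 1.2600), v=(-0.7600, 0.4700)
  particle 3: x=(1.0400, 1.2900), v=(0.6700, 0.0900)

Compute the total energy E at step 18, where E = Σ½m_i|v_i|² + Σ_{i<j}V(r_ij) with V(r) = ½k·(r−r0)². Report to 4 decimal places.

step 0: x0=(-1.3100, 0.4500) x1=(-0.8200, -0.0400) x2=(-0.9100, 1.2600) x3=(1.0400, 1.2900)
step 1: x0=(-1.2906, 0.4819) x1=(-0.7842, -0.0158) x2=(-0.9368, 1.2777) x3=(1.0635, 1.2930)
step 2: x0=(-1.2714, 0.5141) x1=(-0.7472, 0.0080) x2=(-0.9625, 1.2970) x3=(1.0856, 1.2955)
step 3: x0=(-1.2522, 0.5466) x1=(-0.7091, 0.0312) x2=(-0.9871, 1.3180) x3=(1.1065, 1.2975)
step 4: x0=(-1.2331, 0.5792) x1=(-0.6699, 0.0540) x2=(-1.0105, 1.3407) x3=(1.1260, 1.2990)
step 5: x0=(-1.2140, 0.6119) x1=(-0.6297, 0.0763) x2=(-1.0328, 1.3651) x3=(1.1441, 1.3002)
step 6: x0=(-1.1949, 0.6446) x1=(-0.5884, 0.0982) x2=(-1.0539, 1.3912) x3=(1.1609, 1.3009)
step 7: x0=(-1.1757, 0.6772) x1=(-0.5461, 0.1197) x2=(-1.0738, 1.4190) x3=(1.1763, 1.3013)
step 8: x0=(-1.1562, 0.7096) x1=(-0.5029, 0.1408) x2=(-1.0926, 1.4485) x3=(1.1903, 1.3013)
step 9: x0=(-1.1366, 0.7417) x1=(-0.4587, 0.1615) x2=(-1.1102, 1.4796) x3=(1.2030, 1.3011)
step 10: x0=(-1.1167, 0.7736) x1=(-0.4136, 0.1819) x2=(-1.1266, 1.5122) x3=(1.2143, 1.3005)
step 11: x0=(-1.0964, 0.8051) x1=(-0.3678, 0.2021) x2=(-1.1419, 1.5463) x3=(1.2243, 1.2998)
step 12: x0=(-1.0757, 0.8363) x1=(-0.3212, 0.2220) x2=(-1.1560, 1.5818) x3=(1.2329, 1.2988)
step 13: x0=(-1.0545, 0.8670) x1=(-0.2739, 0.2417) x2=(-1.1689, 1.6185) x3=(1.2402, 1.2977)
step 14: x0=(-1.0328, 0.8973) x1=(-0.2260, 0.2612) x2=(-1.1806, 1.6564) x3=(1.2463, 1.2964)
step 15: x0=(-1.0105, 0.9271) x1=(-0.1776, 0.2805) x2=(-1.1911, 1.6953) x3=(1.2511, 1.2951)
step 16: x0=(-0.9876, 0.9565) x1=(-0.1288, 0.2997) x2=(-1.2003, 1.7352) x3=(1.2547, 1.2937)
step 17: x0=(-0.9641, 0.9854) x1=(-0.0796, 0.3189) x2=(-1.2082, 1.7757) x3=(1.2571, 1.2923)
step 18: x0=(-0.9400, 1.0138) x1=(-0.0302, 0.3379) x2=(-1.2147, 1.8169) x3=(1.2583, 1.2910)
step 0 velocities: v0=(0.5400, 0.8800) v1=(0.9800, 0.6800) v2=(-0.7600, 0.4700) v3=(0.6700, 0.0900)
step 0: KE=2.4325, PE=1.5358, E=3.9683
step 18 velocities: v0=(0.6797, 0.7821) v1=(1.3761, 0.5289) v2=(-0.1613, 1.1509) v3=(0.0184, -0.0359)
step 18: KE=2.8074, PE=1.1604, E=3.9677

3.9677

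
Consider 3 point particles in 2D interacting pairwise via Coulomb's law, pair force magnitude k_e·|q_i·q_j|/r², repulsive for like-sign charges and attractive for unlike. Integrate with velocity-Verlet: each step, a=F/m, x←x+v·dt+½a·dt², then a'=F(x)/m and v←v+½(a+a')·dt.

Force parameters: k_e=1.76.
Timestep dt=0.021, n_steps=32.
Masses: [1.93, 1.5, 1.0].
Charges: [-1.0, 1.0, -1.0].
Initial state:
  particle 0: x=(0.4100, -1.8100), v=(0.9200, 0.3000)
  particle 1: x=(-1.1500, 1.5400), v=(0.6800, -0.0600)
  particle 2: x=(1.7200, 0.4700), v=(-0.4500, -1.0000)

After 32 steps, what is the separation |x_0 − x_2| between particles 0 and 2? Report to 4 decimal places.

step 0: x0=(0.4100, -1.8100) x1=(-1.1500, 1.5400) x2=(1.7200, 0.4700)
step 1: x0=(0.4293, -1.8037) x1=(-1.1357, 1.5387) x2=(1.7105, 0.4491)
step 2: x0=(0.4486, -1.7974) x1=(-1.1213, 1.5374) x2=(1.7011, 0.4283)
step 3: x0=(0.4678, -1.7912) x1=(-1.1069, 1.5360) x2=(1.6916, 0.4076)
step 4: x0=(0.4869, -1.7850) x1=(-1.0923, 1.5345) x2=(1.6820, 0.3871)
step 5: x0=(0.5061, -1.7788) x1=(-1.0777, 1.5330) x2=(1.6725, 0.3667)
step 6: x0=(0.5251, -1.7727) x1=(-1.0631, 1.5314) x2=(1.6629, 0.3464)
step 7: x0=(0.5442, -1.7666) x1=(-1.0484, 1.5298) x2=(1.6534, 0.3263)
step 8: x0=(0.5632, -1.7605) x1=(-1.0336, 1.5281) x2=(1.6438, 0.3064)
step 9: x0=(0.5821, -1.7545) x1=(-1.0187, 1.5264) x2=(1.6342, 0.2866)
step 10: x0=(0.6010, -1.7485) x1=(-1.0037, 1.5246) x2=(1.6245, 0.2670)
step 11: x0=(0.6199, -1.7425) x1=(-0.9887, 1.5227) x2=(1.6149, 0.2476)
step 12: x0=(0.6386, -1.7366) x1=(-0.9736, 1.5208) x2=(1.6053, 0.2284)
step 13: x0=(0.6574, -1.7308) x1=(-0.9585, 1.5188) x2=(1.5956, 0.2093)
step 14: x0=(0.6761, -1.7249) x1=(-0.9432, 1.5168) x2=(1.5859, 0.1905)
step 15: x0=(0.6947, -1.7192) x1=(-0.9279, 1.5146) x2=(1.5762, 0.1718)
step 16: x0=(0.7133, -1.7135) x1=(-0.9126, 1.5125) x2=(1.5666, 0.1533)
step 17: x0=(0.7318, -1.7079) x1=(-0.8971, 1.5102) x2=(1.5569, 0.1351)
step 18: x0=(0.7503, -1.7023) x1=(-0.8816, 1.5079) x2=(1.5472, 0.1171)
step 19: x0=(0.7688, -1.6968) x1=(-0.8660, 1.5055) x2=(1.5374, 0.0993)
step 20: x0=(0.7871, -1.6913) x1=(-0.8503, 1.5031) x2=(1.5277, 0.0818)
step 21: x0=(0.8054, -1.6860) x1=(-0.8345, 1.5005) x2=(1.5180, 0.0644)
step 22: x0=(0.8237, -1.6807) x1=(-0.8187, 1.4979) x2=(1.5083, 0.0474)
step 23: x0=(0.8419, -1.6755) x1=(-0.8028, 1.4953) x2=(1.4985, 0.0306)
step 24: x0=(0.8600, -1.6703) x1=(-0.7868, 1.4925) x2=(1.4888, 0.0141)
step 25: x0=(0.8781, -1.6653) x1=(-0.7707, 1.4897) x2=(1.4790, -0.0021)
step 26: x0=(0.8961, -1.6603) x1=(-0.7546, 1.4868) x2=(1.4693, -0.0181)
step 27: x0=(0.9141, -1.6555) x1=(-0.7383, 1.4838) x2=(1.4595, -0.0337)
step 28: x0=(0.9320, -1.6507) x1=(-0.7220, 1.4808) x2=(1.4498, -0.0490)
step 29: x0=(0.9499, -1.6461) x1=(-0.7057, 1.4777) x2=(1.4400, -0.0640)
step 30: x0=(0.9677, -1.6416) x1=(-0.6892, 1.4745) x2=(1.4302, -0.0787)
step 31: x0=(0.9854, -1.6372) x1=(-0.6726, 1.4712) x2=(1.4205, -0.0930)
step 32: x0=(1.0031, -1.6329) x1=(-0.6560, 1.4678) x2=(1.4107, -0.1070)

1.5794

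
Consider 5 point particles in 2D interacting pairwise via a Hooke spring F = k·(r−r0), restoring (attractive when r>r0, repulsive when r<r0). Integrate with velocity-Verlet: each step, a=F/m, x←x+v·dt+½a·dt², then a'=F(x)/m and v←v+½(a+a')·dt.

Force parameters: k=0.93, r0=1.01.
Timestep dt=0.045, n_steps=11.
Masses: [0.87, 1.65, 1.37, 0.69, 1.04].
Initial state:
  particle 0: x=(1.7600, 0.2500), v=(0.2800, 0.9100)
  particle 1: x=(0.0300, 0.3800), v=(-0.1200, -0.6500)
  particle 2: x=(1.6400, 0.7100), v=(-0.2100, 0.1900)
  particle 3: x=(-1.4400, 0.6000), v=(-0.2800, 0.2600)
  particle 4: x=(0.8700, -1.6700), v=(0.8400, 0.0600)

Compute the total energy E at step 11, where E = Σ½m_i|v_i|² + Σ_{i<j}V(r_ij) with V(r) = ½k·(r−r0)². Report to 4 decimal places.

step 0: x0=(1.7600, 0.2500) x1=(0.0300, 0.3800) x2=(1.6400, 0.7100) x3=(-1.4400, 0.6000) x4=(0.8700, -1.6700)
step 1: x0=(1.7691, 0.2896) x1=(0.0254, 0.3502) x2=(1.6283, 0.7178) x3=(-1.4440, 0.6092) x4=(0.9068, -1.6627)
step 2: x0=(1.7712, 0.3264) x1=(0.0223, 0.3194) x2=(1.6121, 0.7241) x3=(-1.4305, 0.6136) x4=(0.9414, -1.6461)
step 3: x0=(1.7665, 0.3602) x1=(0.0207, 0.2876) x2=(1.5914, 0.7289) x3=(-1.3998, 0.6130) x4=(0.9736, -1.6204)
step 4: x0=(1.7551, 0.3908) x1=(0.0208, 0.2551) x2=(1.5663, 0.7322) x3=(-1.3522, 0.6078) x4=(1.0034, -1.5857)
step 5: x0=(1.7375, 0.4182) x1=(0.0225, 0.2219) x2=(1.5369, 0.7340) x3=(-1.2881, 0.5980) x4=(1.0306, -1.5423)
step 6: x0=(1.7139, 0.4424) x1=(0.0259, 0.1881) x2=(1.5034, 0.7345) x3=(-1.2083, 0.5838) x4=(1.0552, -1.4905)
step 7: x0=(1.6847, 0.4633) x1=(0.0308, 0.1537) x2=(1.4660, 0.7336) x3=(-1.1137, 0.5656) x4=(1.0772, -1.4306)
step 8: x0=(1.6505, 0.4809) x1=(0.0375, 0.1190) x2=(1.4248, 0.7313) x3=(-1.0055, 0.5437) x4=(1.0967, -1.3633)
step 9: x0=(1.6118, 0.4953) x1=(0.0458, 0.0840) x2=(1.3802, 0.7278) x3=(-0.8850, 0.5186) x4=(1.1136, -1.2889)
step 10: x0=(1.5691, 0.5067) x1=(0.0558, 0.0487) x2=(1.3325, 0.7232) x3=(-0.7534, 0.4906) x4=(1.1281, -1.2081)
step 11: x0=(1.5232, 0.5150) x1=(0.0674, 0.0133) x2=(1.2818, 0.7174) x3=(-0.6125, 0.4603) x4=(1.1403, -1.1216)
step 0 velocities: v0=(0.2800, 0.9100) v1=(-0.1200, -0.6500) v2=(-0.2100, 0.1900) v3=(-0.2800, 0.2600) v4=(0.8400, 0.0600)
step 0: KE=1.2289, PE=9.5236, E=10.7524
step 11 velocities: v0=(-1.0520, 0.1540) v1=(0.2751, -0.7895) v2=(-1.1525, -0.1385) v3=(3.2184, -0.6928) v4=(0.2480, 1.9786)
step 11: KE=7.7983, PE=2.9368, E=10.7351

10.7351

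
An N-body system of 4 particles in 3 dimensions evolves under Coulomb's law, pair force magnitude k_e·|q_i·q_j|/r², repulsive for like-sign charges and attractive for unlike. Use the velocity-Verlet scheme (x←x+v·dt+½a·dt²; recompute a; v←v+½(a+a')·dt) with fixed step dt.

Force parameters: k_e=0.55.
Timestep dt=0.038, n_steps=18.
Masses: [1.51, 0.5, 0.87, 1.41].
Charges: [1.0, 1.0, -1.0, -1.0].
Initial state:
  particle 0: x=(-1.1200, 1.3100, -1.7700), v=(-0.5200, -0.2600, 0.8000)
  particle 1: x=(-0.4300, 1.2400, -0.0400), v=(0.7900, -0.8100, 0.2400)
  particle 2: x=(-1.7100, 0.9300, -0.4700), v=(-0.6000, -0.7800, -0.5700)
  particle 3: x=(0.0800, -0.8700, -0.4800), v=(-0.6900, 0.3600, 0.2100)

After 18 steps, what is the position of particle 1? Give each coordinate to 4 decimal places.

step 0: x0=(-1.1200, 1.3100, -1.7700) x1=(-0.4300, 1.2400, -0.0400) x2=(-1.7100, 0.9300, -0.4700) x3=(0.0800, -0.8700, -0.4800)
step 1: x0=(-1.1398, 1.3001, -1.7395) x1=(-0.4002, 1.2090, -0.0308) x2=(-1.7325, 0.9005, -0.4918) x3=(0.0538, -0.8563, -0.4720)
step 2: x0=(-1.1598, 1.2900, -1.7090) x1=(-0.3709, 1.1774, -0.0216) x2=(-1.7546, 0.8714, -0.5138) x3=(0.0276, -0.8424, -0.4641)
step 3: x0=(-1.1799, 1.2798, -1.6783) x1=(-0.3420, 1.1454, -0.0122) x2=(-1.7762, 0.8425, -0.5361) x3=(0.0014, -0.8285, -0.4561)
step 4: x0=(-1.2001, 1.2695, -1.6475) x1=(-0.3134, 1.1128, -0.0027) x2=(-1.7974, 0.8140, -0.5586) x3=(-0.0248, -0.8144, -0.4481)
step 5: x0=(-1.2206, 1.2591, -1.6165) x1=(-0.2851, 1.0797, 0.0069) x2=(-1.8181, 0.7859, -0.5815) x3=(-0.0510, -0.8002, -0.4402)
step 6: x0=(-1.2412, 1.2484, -1.5854) x1=(-0.2571, 1.0460, 0.0166) x2=(-1.8383, 0.7581, -0.6048) x3=(-0.0771, -0.7858, -0.4322)
step 7: x0=(-1.2620, 1.2376, -1.5540) x1=(-0.2293, 1.0118, 0.0263) x2=(-1.8582, 0.7307, -0.6284) x3=(-0.1033, -0.7713, -0.4242)
step 8: x0=(-1.2831, 1.2266, -1.5225) x1=(-0.2017, 0.9769, 0.0361) x2=(-1.8775, 0.7037, -0.6523) x3=(-0.1294, -0.7567, -0.4163)
step 9: x0=(-1.3044, 1.2154, -1.4908) x1=(-0.1742, 0.9415, 0.0460) x2=(-1.8965, 0.6772, -0.6767) x3=(-0.1554, -0.7418, -0.4083)
step 10: x0=(-1.3259, 1.2040, -1.4589) x1=(-0.1469, 0.9055, 0.0559) x2=(-1.9150, 0.6511, -0.7015) x3=(-0.1814, -0.7268, -0.4002)
step 11: x0=(-1.3477, 1.1923, -1.4268) x1=(-0.1197, 0.8688, 0.0658) x2=(-1.9330, 0.6256, -0.7267) x3=(-0.2074, -0.7116, -0.3922)
step 12: x0=(-1.3699, 1.1803, -1.3945) x1=(-0.0927, 0.8314, 0.0757) x2=(-1.9505, 0.6006, -0.7524) x3=(-0.2333, -0.6962, -0.3841)
step 13: x0=(-1.3923, 1.1680, -1.3619) x1=(-0.0658, 0.7933, 0.0856) x2=(-1.9675, 0.5762, -0.7786) x3=(-0.2592, -0.6806, -0.3760)
step 14: x0=(-1.4150, 1.1554, -1.3290) x1=(-0.0390, 0.7545, 0.0954) x2=(-1.9839, 0.5525, -0.8052) x3=(-0.2849, -0.6648, -0.3678)
step 15: x0=(-1.4382, 1.1423, -1.2959) x1=(-0.0124, 0.7149, 0.1052) x2=(-1.9998, 0.5295, -0.8323) x3=(-0.3106, -0.6487, -0.3595)
step 16: x0=(-1.4617, 1.1289, -1.2626) x1=(0.0140, 0.6746, 0.1148) x2=(-2.0151, 0.5073, -0.8598) x3=(-0.3362, -0.6324, -0.3512)
step 17: x0=(-1.4856, 1.1149, -1.2291) x1=(0.0402, 0.6334, 0.1243) x2=(-2.0297, 0.4859, -0.8878) x3=(-0.3616, -0.6158, -0.3428)
step 18: x0=(-1.5099, 1.1005, -1.1953) x1=(0.0662, 0.5914, 0.1336) x2=(-2.0437, 0.4655, -0.9162) x3=(-0.3870, -0.5989, -0.3344)

(0.0662, 0.5914, 0.1336)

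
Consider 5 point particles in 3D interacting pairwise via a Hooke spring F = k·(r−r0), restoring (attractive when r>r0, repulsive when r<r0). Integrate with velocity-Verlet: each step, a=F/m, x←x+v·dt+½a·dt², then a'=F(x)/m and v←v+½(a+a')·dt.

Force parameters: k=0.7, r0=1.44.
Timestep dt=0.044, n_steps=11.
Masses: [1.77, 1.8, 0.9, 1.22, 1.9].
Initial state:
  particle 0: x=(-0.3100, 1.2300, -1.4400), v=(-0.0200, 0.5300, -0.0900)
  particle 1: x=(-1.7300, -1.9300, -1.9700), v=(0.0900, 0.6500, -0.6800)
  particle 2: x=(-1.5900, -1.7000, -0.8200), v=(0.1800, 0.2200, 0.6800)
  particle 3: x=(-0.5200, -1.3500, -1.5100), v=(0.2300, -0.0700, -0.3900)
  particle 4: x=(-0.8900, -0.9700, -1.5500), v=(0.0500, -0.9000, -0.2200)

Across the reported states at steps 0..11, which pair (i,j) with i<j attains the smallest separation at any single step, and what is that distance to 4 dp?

step 0: x0=(-0.3100, 1.2300, -1.4400) x1=(-1.7300, -1.9300, -1.9700) x2=(-1.5900, -1.7000, -0.8200) x3=(-0.5200, -1.3500, -1.5100) x4=(-0.8900, -0.9700, -1.5500)
step 1: x0=(-0.3116, 1.2512, -1.4440) x1=(-1.7258, -1.9007, -1.9999) x2=(-1.5817, -1.6892, -0.7900) x3=(-0.5094, -1.3528, -1.5271) x4=(-0.8879, -1.0090, -1.5597)
step 2: x0=(-0.3146, 1.2682, -1.4480) x1=(-1.7210, -1.8702, -2.0298) x2=(-1.5725, -1.6760, -0.7600) x3=(-0.4979, -1.3549, -1.5442) x4=(-0.8860, -1.0468, -1.5695)
step 3: x0=(-0.3190, 1.2809, -1.4520) x1=(-1.7157, -1.8384, -2.0595) x2=(-1.5625, -1.6605, -0.7301) x3=(-0.4853, -1.3564, -1.5612) x4=(-0.8842, -1.0834, -1.5793)
step 4: x0=(-0.3248, 1.2893, -1.4561) x1=(-1.7100, -1.8053, -2.0892) x2=(-1.5517, -1.6427, -0.7004) x3=(-0.4717, -1.3570, -1.5782) x4=(-0.8827, -1.1187, -1.5892)
step 5: x0=(-0.3320, 1.2934, -1.4602) x1=(-1.7038, -1.7710, -2.1186) x2=(-1.5401, -1.6225, -0.6711) x3=(-0.4571, -1.3569, -1.5950) x4=(-0.8814, -1.1528, -1.5991)
step 6: x0=(-0.3405, 1.2931, -1.4644) x1=(-1.6972, -1.7355, -2.1479) x2=(-1.5276, -1.6000, -0.6422) x3=(-0.4414, -1.3559, -1.6118) x4=(-0.8804, -1.1857, -1.6089)
step 7: x0=(-0.3504, 1.2885, -1.4686) x1=(-1.6902, -1.6987, -2.1769) x2=(-1.5142, -1.5752, -0.6140) x3=(-0.4247, -1.3539, -1.6284) x4=(-0.8795, -1.2174, -1.6187)
step 8: x0=(-0.3615, 1.2797, -1.4729) x1=(-1.6828, -1.6609, -2.2057) x2=(-1.5000, -1.5481, -0.5864) x3=(-0.4069, -1.3509, -1.6450) x4=(-0.8789, -1.2480, -1.6285)
step 9: x0=(-0.3739, 1.2666, -1.4773) x1=(-1.6750, -1.6218, -2.2342) x2=(-1.4849, -1.5187, -0.5598) x3=(-0.3882, -1.3468, -1.6614) x4=(-0.8786, -1.2775, -1.6381)
step 10: x0=(-0.3875, 1.2493, -1.4817) x1=(-1.6669, -1.5816, -2.2623) x2=(-1.4689, -1.4872, -0.5341) x3=(-0.3685, -1.3415, -1.6776) x4=(-0.8785, -1.3060, -1.6476)
step 11: x0=(-0.4022, 1.2280, -1.4861) x1=(-1.6584, -1.5404, -2.2901) x2=(-1.4521, -1.4534, -0.5097) x3=(-0.3479, -1.3351, -1.6937) x4=(-0.8786, -1.3335, -1.6570)

pair (3,4), distance 0.4708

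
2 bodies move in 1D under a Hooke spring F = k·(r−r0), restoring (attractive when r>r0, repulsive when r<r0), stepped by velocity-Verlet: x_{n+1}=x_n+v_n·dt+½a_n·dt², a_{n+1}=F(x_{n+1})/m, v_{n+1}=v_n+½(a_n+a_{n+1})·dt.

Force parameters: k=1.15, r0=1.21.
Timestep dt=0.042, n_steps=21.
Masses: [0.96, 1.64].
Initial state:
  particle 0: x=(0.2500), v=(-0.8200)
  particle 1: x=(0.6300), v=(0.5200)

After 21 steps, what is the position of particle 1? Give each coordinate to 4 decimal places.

(1.1889)

step 0: x0=(0.2500) x1=(0.6300)
step 1: x0=(0.2147) x1=(0.6524)
step 2: x0=(0.1777) x1=(0.6757)
step 3: x0=(0.1393) x1=(0.6999)
step 4: x0=(0.0995) x1=(0.7248)
step 5: x0=(0.0584) x1=(0.7506)
step 6: x0=(0.0162) x1=(0.7769)
step 7: x0=(-0.0269) x1=(0.8038)
step 8: x0=(-0.0708) x1=(0.8312)
step 9: x0=(-0.1153) x1=(0.8590)
step 10: x0=(-0.1604) x1=(0.8870)
step 11: x0=(-0.2058) x1=(0.9153)
step 12: x0=(-0.2514) x1=(0.9436)
step 13: x0=(-0.2970) x1=(0.9720)
step 14: x0=(-0.3425) x1=(1.0003)
step 15: x0=(-0.3877) x1=(1.0285)
step 16: x0=(-0.4325) x1=(1.0564)
step 17: x0=(-0.4767) x1=(1.0839)
step 18: x0=(-0.5201) x1=(1.1110)
step 19: x0=(-0.5627) x1=(1.1376)
step 20: x0=(-0.6042) x1=(1.1636)
step 21: x0=(-0.6445) x1=(1.1889)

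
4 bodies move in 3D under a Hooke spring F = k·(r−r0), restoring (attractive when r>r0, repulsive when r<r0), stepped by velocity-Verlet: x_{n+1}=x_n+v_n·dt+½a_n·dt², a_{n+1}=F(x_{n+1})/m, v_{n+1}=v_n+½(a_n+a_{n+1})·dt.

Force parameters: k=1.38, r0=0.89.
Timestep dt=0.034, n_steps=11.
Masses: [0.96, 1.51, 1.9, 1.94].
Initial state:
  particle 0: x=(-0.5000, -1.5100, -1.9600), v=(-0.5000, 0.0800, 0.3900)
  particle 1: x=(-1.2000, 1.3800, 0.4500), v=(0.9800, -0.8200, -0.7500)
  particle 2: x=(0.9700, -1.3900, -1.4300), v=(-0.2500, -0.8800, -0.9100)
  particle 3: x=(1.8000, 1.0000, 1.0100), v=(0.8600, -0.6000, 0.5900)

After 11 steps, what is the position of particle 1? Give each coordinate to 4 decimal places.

step 0: x0=(-0.5000, -1.5100, -1.9600) x1=(-1.2000, 1.3800, 0.4500) x2=(0.9700, -1.3900, -1.4300) x3=(1.8000, 1.0000, 1.0100)
step 1: x0=(-0.5154, -1.5037, -1.9430) x1=(-1.1644, 1.3497, 0.4230) x2=(0.9608, -1.4183, -1.4597) x3=(1.8273, 0.9781, 1.0282)
step 2: x0=(-0.5274, -1.4904, -1.9188) x1=(-1.1242, 1.3145, 0.3929) x2=(0.9502, -1.4433, -1.4867) x3=(1.8509, 0.9534, 1.0425)
step 3: x0=(-0.5360, -1.4703, -1.8873) x1=(-1.0797, 1.2745, 0.3600) x2=(0.9383, -1.4650, -1.5111) x3=(1.8705, 0.9258, 1.0529)
step 4: x0=(-0.5410, -1.4436, -1.8489) x1=(-1.0309, 1.2299, 0.3243) x2=(0.9252, -1.4834, -1.5327) x3=(1.8863, 0.8953, 1.0594)
step 5: x0=(-0.5424, -1.4105, -1.8037) x1=(-0.9779, 1.1807, 0.2859) x2=(0.9109, -1.4986, -1.5517) x3=(1.8982, 0.8619, 1.0619)
step 6: x0=(-0.5402, -1.3713, -1.7519) x1=(-0.9210, 1.1272, 0.2450) x2=(0.8956, -1.5105, -1.5679) x3=(1.9062, 0.8258, 1.0605)
step 7: x0=(-0.5342, -1.3262, -1.6940) x1=(-0.8602, 1.0693, 0.2017) x2=(0.8793, -1.5192, -1.5813) x3=(1.9103, 0.7870, 1.0551)
step 8: x0=(-0.5246, -1.2757, -1.6301) x1=(-0.7957, 1.0074, 0.1561) x2=(0.8621, -1.5248, -1.5919) x3=(1.9107, 0.7456, 1.0458)
step 9: x0=(-0.5112, -1.2200, -1.5607) x1=(-0.7278, 0.9417, 0.1086) x2=(0.8441, -1.5272, -1.5998) x3=(1.9073, 0.7015, 1.0327)
step 10: x0=(-0.4941, -1.1596, -1.4860) x1=(-0.6566, 0.8723, 0.0592) x2=(0.8254, -1.5266, -1.6050) x3=(1.9002, 0.6550, 1.0157)
step 11: x0=(-0.4734, -1.0949, -1.4066) x1=(-0.5823, 0.7995, 0.0081) x2=(0.8060, -1.5231, -1.6074) x3=(1.8895, 0.6062, 0.9950)

(-0.5823, 0.7995, 0.0081)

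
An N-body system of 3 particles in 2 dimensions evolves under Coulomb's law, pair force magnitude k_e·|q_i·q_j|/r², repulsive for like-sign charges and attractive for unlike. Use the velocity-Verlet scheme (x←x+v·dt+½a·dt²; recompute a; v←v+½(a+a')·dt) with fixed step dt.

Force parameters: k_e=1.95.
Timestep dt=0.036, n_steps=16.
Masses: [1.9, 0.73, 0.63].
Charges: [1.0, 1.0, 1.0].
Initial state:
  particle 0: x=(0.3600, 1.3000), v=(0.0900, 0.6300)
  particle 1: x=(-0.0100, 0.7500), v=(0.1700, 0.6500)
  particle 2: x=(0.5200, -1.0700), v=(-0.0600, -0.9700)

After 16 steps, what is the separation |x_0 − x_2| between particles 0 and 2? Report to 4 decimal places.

3.7220

step 0: x0=(0.3600, 1.3000) x1=(-0.0100, 0.7500) x2=(0.5200, -1.0700)
step 1: x0=(0.3641, 1.3241) x1=(-0.0062, 0.7706) x2=(0.5180, -1.1058)
step 2: x0=(0.3698, 1.3508) x1=(-0.0070, 0.7856) x2=(0.5164, -1.1433)
step 3: x0=(0.3771, 1.3802) x1=(-0.0122, 0.7952) x2=(0.5150, -1.1824)
step 4: x0=(0.3859, 1.4120) x1=(-0.0215, 0.7997) x2=(0.5139, -1.2231)
step 5: x0=(0.3961, 1.4461) x1=(-0.0345, 0.7997) x2=(0.5131, -1.2652)
step 6: x0=(0.4074, 1.4822) x1=(-0.0509, 0.7956) x2=(0.5126, -1.3087)
step 7: x0=(0.4199, 1.5200) x1=(-0.0703, 0.7880) x2=(0.5122, -1.3535)
step 8: x0=(0.4333, 1.5595) x1=(-0.0924, 0.7774) x2=(0.5122, -1.3996)
step 9: x0=(0.4475, 1.6004) x1=(-0.1169, 0.7642) x2=(0.5123, -1.4469)
step 10: x0=(0.4624, 1.6424) x1=(-0.1434, 0.7488) x2=(0.5126, -1.4954)
step 11: x0=(0.4780, 1.6856) x1=(-0.1718, 0.7316) x2=(0.5132, -1.5450)
step 12: x0=(0.4942, 1.7297) x1=(-0.2018, 0.7128) x2=(0.5140, -1.5957)
step 13: x0=(0.5108, 1.7747) x1=(-0.2332, 0.6927) x2=(0.5149, -1.6474)
step 14: x0=(0.5279, 1.8204) x1=(-0.2660, 0.6715) x2=(0.5161, -1.7000)
step 15: x0=(0.5454, 1.8667) x1=(-0.3000, 0.6493) x2=(0.5175, -1.7536)
step 16: x0=(0.5632, 1.9137) x1=(-0.3350, 0.6264) x2=(0.5190, -1.8081)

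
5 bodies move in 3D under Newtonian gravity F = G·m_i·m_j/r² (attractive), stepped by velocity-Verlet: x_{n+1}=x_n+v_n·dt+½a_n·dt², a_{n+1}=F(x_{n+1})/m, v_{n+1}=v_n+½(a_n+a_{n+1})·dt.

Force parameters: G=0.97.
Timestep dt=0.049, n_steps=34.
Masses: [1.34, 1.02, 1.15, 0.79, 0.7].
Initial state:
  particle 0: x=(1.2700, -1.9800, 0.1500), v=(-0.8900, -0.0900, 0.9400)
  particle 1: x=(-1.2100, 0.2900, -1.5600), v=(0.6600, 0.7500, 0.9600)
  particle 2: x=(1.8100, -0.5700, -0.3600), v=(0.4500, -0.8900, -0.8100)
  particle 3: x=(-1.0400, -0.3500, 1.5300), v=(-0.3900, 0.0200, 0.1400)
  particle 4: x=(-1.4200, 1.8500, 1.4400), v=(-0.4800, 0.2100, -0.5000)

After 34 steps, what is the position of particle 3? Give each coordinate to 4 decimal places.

(-1.4351, -0.2472, 1.4480)

step 0: x0=(1.2700, -1.9800, 0.1500) x1=(-1.2100, 0.2900, -1.5600) x2=(1.8100, -0.5700, -0.3600) x3=(-1.0400, -0.3500, 1.5300) x4=(-1.4200, 1.8500, 1.4400)
step 1: x0=(1.2264, -1.9838, 0.1959) x1=(-1.1775, 0.3267, -1.5127) x2=(1.8317, -0.6141, -0.3995) x3=(-1.0589, -0.3489, 1.5366) x4=(-1.4434, 1.8600, 1.4154)
step 2: x0=(1.1830, -1.9865, 0.2414) x1=(-1.1446, 0.3632, -1.4649) x2=(1.8525, -0.6591, -0.4385) x3=(-1.0775, -0.3477, 1.5427) x4=(-1.4665, 1.8693, 1.3905)
step 3: x0=(1.1396, -1.9881, 0.2866) x1=(-1.1114, 0.3995, -1.4167) x2=(1.8725, -0.7049, -0.4769) x3=(-1.0957, -0.3462, 1.5483) x4=(-1.4894, 1.8780, 1.3653)
step 4: x0=(1.0964, -1.9887, 0.3313) x1=(-1.0778, 0.4356, -1.3679) x2=(1.8916, -0.7515, -0.5148) x3=(-1.1136, -0.3446, 1.5533) x4=(-1.5121, 1.8861, 1.3399)
step 5: x0=(1.0533, -1.9883, 0.3756) x1=(-1.0439, 0.4715, -1.3186) x2=(1.9098, -0.7987, -0.5521) x3=(-1.1311, -0.3428, 1.5578) x4=(-1.5344, 1.8935, 1.3143)
step 6: x0=(1.0104, -1.9870, 0.4194) x1=(-1.0097, 0.5071, -1.2687) x2=(1.9272, -0.8465, -0.5888) x3=(-1.1482, -0.3409, 1.5618) x4=(-1.5566, 1.9002, 1.2883)
step 7: x0=(0.9676, -1.9849, 0.4627) x1=(-0.9752, 0.5425, -1.2184) x2=(1.9437, -0.8948, -0.6248) x3=(-1.1650, -0.3388, 1.5652) x4=(-1.5784, 1.9063, 1.2622)
step 8: x0=(0.9250, -1.9819, 0.5056) x1=(-0.9404, 0.5777, -1.1675) x2=(1.9594, -0.9435, -0.6603) x3=(-1.1814, -0.3366, 1.5681) x4=(-1.6000, 1.9118, 1.2357)
step 9: x0=(0.8824, -1.9783, 0.5480) x1=(-0.9053, 0.6126, -1.1161) x2=(1.9742, -0.9925, -0.6951) x3=(-1.1974, -0.3342, 1.5704) x4=(-1.6212, 1.9166, 1.2090)
step 10: x0=(0.8400, -1.9739, 0.5900) x1=(-0.8700, 0.6473, -1.0642) x2=(1.9883, -1.0418, -0.7293) x3=(-1.2130, -0.3317, 1.5722) x4=(-1.6422, 1.9208, 1.1820)
step 11: x0=(0.7977, -1.9689, 0.6314) x1=(-0.8344, 0.6817, -1.0117) x2=(2.0015, -1.0914, -0.7630) x3=(-1.2282, -0.3290, 1.5734) x4=(-1.6629, 1.9242, 1.1547)
step 12: x0=(0.7555, -1.9632, 0.6725) x1=(-0.7986, 0.7157, -0.9587) x2=(2.0141, -1.1410, -0.7960) x3=(-1.2430, -0.3262, 1.5741) x4=(-1.6832, 1.9271, 1.1272)
step 13: x0=(0.7133, -1.9569, 0.7131) x1=(-0.7627, 0.7495, -0.9051) x2=(2.0258, -1.1908, -0.8285) x3=(-1.2573, -0.3233, 1.5742) x4=(-1.7033, 1.9292, 1.0994)
step 14: x0=(0.6711, -1.9501, 0.7533) x1=(-0.7266, 0.7830, -0.8510) x2=(2.0369, -1.2406, -0.8604) x3=(-1.2712, -0.3203, 1.5737) x4=(-1.7229, 1.9306, 1.0713)
step 15: x0=(0.6290, -1.9427, 0.7931) x1=(-0.6903, 0.8162, -0.7963) x2=(2.0473, -1.2905, -0.8918) x3=(-1.2847, -0.3172, 1.5726) x4=(-1.7422, 1.9314, 1.0429)
step 16: x0=(0.5868, -1.9348, 0.8326) x1=(-0.6539, 0.8490, -0.7411) x2=(2.0571, -1.3403, -0.9227) x3=(-1.2977, -0.3139, 1.5710) x4=(-1.7611, 1.9315, 1.0142)
step 17: x0=(0.5447, -1.9264, 0.8717) x1=(-0.6175, 0.8815, -0.6853) x2=(2.0663, -1.3901, -0.9530) x3=(-1.3103, -0.3106, 1.5688) x4=(-1.7796, 1.9308, 0.9853)
step 18: x0=(0.5025, -1.9174, 0.9104) x1=(-0.5811, 0.9137, -0.6289) x2=(2.0748, -1.4398, -0.9829) x3=(-1.3224, -0.3072, 1.5660) x4=(-1.7976, 1.9295, 0.9560)
step 19: x0=(0.4603, -1.9079, 0.9487) x1=(-0.5447, 0.9455, -0.5720) x2=(2.0828, -1.4895, -1.0123) x3=(-1.3339, -0.3036, 1.5626) x4=(-1.8152, 1.9274, 0.9265)
step 20: x0=(0.4180, -1.8980, 0.9868) x1=(-0.5083, 0.9770, -0.5146) x2=(2.0903, -1.5390, -1.0413) x3=(-1.3449, -0.3001, 1.5587) x4=(-1.8323, 1.9247, 0.8967)
step 21: x0=(0.3756, -1.8875, 1.0245) x1=(-0.4720, 1.0082, -0.4566) x2=(2.0973, -1.5885, -1.0698) x3=(-1.3555, -0.2964, 1.5542) x4=(-1.8489, 1.9212, 0.8666)
step 22: x0=(0.3332, -1.8765, 1.0620) x1=(-0.4358, 1.0389, -0.3980) x2=(2.1037, -1.6377, -1.0979) x3=(-1.3654, -0.2926, 1.5491) x4=(-1.8649, 1.9170, 0.8363)
step 23: x0=(0.2906, -1.8651, 1.0991) x1=(-0.3998, 1.0693, -0.3390) x2=(2.1097, -1.6869, -1.1256) x3=(-1.3748, -0.2889, 1.5435) x4=(-1.8803, 1.9120, 0.8057)
step 24: x0=(0.2479, -1.8531, 1.1360) x1=(-0.3640, 1.0994, -0.2794) x2=(2.1153, -1.7359, -1.1529) x3=(-1.3836, -0.2850, 1.5374) x4=(-1.8951, 1.9064, 0.7749)
step 25: x0=(0.2050, -1.8406, 1.1726) x1=(-0.3285, 1.1290, -0.2193) x2=(2.1204, -1.7847, -1.1798) x3=(-1.3918, -0.2812, 1.5306) x4=(-1.9093, 1.9000, 0.7439)
step 26: x0=(0.1621, -1.8276, 1.2089) x1=(-0.2932, 1.1583, -0.1587) x2=(2.1251, -1.8334, -1.2064) x3=(-1.3993, -0.2773, 1.5234) x4=(-1.9228, 1.8928, 0.7127)
step 27: x0=(0.1189, -1.8140, 1.2449) x1=(-0.2583, 1.1871, -0.0977) x2=(2.1294, -1.8819, -1.2326) x3=(-1.4063, -0.2734, 1.5156) x4=(-1.9356, 1.8850, 0.6813)
step 28: x0=(0.0756, -1.7999, 1.2807) x1=(-0.2238, 1.2155, -0.0362) x2=(2.1334, -1.9302, -1.2585) x3=(-1.4125, -0.2695, 1.5073) x4=(-1.9476, 1.8765, 0.6498)
step 29: x0=(0.0321, -1.7853, 1.3163) x1=(-0.1897, 1.2435, 0.0256) x2=(2.1370, -1.9783, -1.2840) x3=(-1.4181, -0.2656, 1.4986) x4=(-1.9589, 1.8672, 0.6182)
step 30: x0=(-0.0116, -1.7701, 1.3516) x1=(-0.1559, 1.2711, 0.0879) x2=(2.1403, -2.0263, -1.3092) x3=(-1.4230, -0.2617, 1.4893) x4=(-1.9695, 1.8573, 0.5866)
step 31: x0=(-0.0555, -1.7543, 1.3866) x1=(-0.1227, 1.2982, 0.1505) x2=(2.1432, -2.0741, -1.3341) x3=(-1.4271, -0.2580, 1.4796) x4=(-1.9793, 1.8467, 0.5549)
step 32: x0=(-0.0996, -1.7379, 1.4214) x1=(-0.0899, 1.3248, 0.2134) x2=(2.1458, -2.1217, -1.3588) x3=(-1.4306, -0.2543, 1.4695) x4=(-1.9883, 1.8354, 0.5233)
step 33: x0=(-0.1439, -1.7210, 1.4560) x1=(-0.0576, 1.3510, 0.2766) x2=(2.1481, -2.1691, -1.3831) x3=(-1.4332, -0.2507, 1.4589) x4=(-1.9965, 1.8234, 0.4917)
step 34: x0=(-0.1885, -1.7033, 1.4903) x1=(-0.0259, 1.3767, 0.3400) x2=(2.1502, -2.2164, -1.4071) x3=(-1.4351, -0.2472, 1.4480) x4=(-2.0039, 1.8109, 0.4602)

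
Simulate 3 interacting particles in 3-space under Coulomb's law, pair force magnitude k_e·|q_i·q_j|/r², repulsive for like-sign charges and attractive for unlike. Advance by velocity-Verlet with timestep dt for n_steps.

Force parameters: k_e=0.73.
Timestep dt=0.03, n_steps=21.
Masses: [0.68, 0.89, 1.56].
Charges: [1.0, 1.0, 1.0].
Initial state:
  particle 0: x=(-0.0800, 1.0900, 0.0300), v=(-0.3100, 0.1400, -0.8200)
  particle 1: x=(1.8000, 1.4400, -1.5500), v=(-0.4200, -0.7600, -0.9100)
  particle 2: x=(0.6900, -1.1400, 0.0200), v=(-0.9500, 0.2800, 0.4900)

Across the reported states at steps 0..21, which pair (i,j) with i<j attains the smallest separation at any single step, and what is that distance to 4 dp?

pair (0,2), distance 2.3092

step 0: x0=(-0.0800, 1.0900, 0.0300) x1=(1.8000, 1.4400, -1.5500) x2=(0.6900, -1.1400, 0.0200)
step 1: x0=(-0.0894, 1.0943, 0.0055) x1=(1.7875, 1.4172, -1.5774) x2=(0.6615, -1.1317, 0.0347)
step 2: x0=(-0.0990, 1.0987, -0.0190) x1=(1.7750, 1.3945, -1.6048) x2=(0.6330, -1.1234, 0.0494)
step 3: x0=(-0.1087, 1.1033, -0.0434) x1=(1.7627, 1.3719, -1.6324) x2=(0.6045, -1.1153, 0.0642)
step 4: x0=(-0.1186, 1.1080, -0.0676) x1=(1.7505, 1.3494, -1.6601) x2=(0.5761, -1.1072, 0.0790)
step 5: x0=(-0.1287, 1.1128, -0.0918) x1=(1.7385, 1.3269, -1.6879) x2=(0.5476, -1.0993, 0.0938)
step 6: x0=(-0.1389, 1.1179, -0.1159) x1=(1.7265, 1.3045, -1.7158) x2=(0.5192, -1.0915, 0.1086)
step 7: x0=(-0.1494, 1.1231, -0.1399) x1=(1.7147, 1.2821, -1.7439) x2=(0.4907, -1.0838, 0.1235)
step 8: x0=(-0.1600, 1.1284, -0.1638) x1=(1.7029, 1.2598, -1.7721) x2=(0.4623, -1.0761, 0.1384)
step 9: x0=(-0.1707, 1.1339, -0.1876) x1=(1.6913, 1.2375, -1.8004) x2=(0.4339, -1.0686, 0.1533)
step 10: x0=(-0.1817, 1.1396, -0.2114) x1=(1.6799, 1.2154, -1.8288) x2=(0.4054, -1.0612, 0.1683)
step 11: x0=(-0.1928, 1.1454, -0.2350) x1=(1.6685, 1.1932, -1.8573) x2=(0.3770, -1.0539, 0.1833)
step 12: x0=(-0.2041, 1.1515, -0.2587) x1=(1.6572, 1.1711, -1.8859) x2=(0.3486, -1.0467, 0.1983)
step 13: x0=(-0.2155, 1.1577, -0.2822) x1=(1.6461, 1.1491, -1.9147) x2=(0.3202, -1.0396, 0.2134)
step 14: x0=(-0.2271, 1.1640, -0.3057) x1=(1.6351, 1.1271, -1.9436) x2=(0.2918, -1.0326, 0.2285)
step 15: x0=(-0.2388, 1.1705, -0.3291) x1=(1.6242, 1.1051, -1.9726) x2=(0.2634, -1.0257, 0.2437)
step 16: x0=(-0.2507, 1.1772, -0.3524) x1=(1.6134, 1.0832, -2.0018) x2=(0.2350, -1.0189, 0.2589)
step 17: x0=(-0.2628, 1.1841, -0.3757) x1=(1.6028, 1.0613, -2.0310) x2=(0.2066, -1.0122, 0.2741)
step 18: x0=(-0.2750, 1.1912, -0.3990) x1=(1.5922, 1.0394, -2.0604) x2=(0.1782, -1.0056, 0.2894)
step 19: x0=(-0.2873, 1.1984, -0.4222) x1=(1.5818, 1.0176, -2.0899) x2=(0.1498, -0.9990, 0.3048)
step 20: x0=(-0.2998, 1.2058, -0.4453) x1=(1.5714, 0.9958, -2.1195) x2=(0.1214, -0.9926, 0.3202)
step 21: x0=(-0.3125, 1.2134, -0.4684) x1=(1.5612, 0.9740, -2.1493) x2=(0.0930, -0.9862, 0.3356)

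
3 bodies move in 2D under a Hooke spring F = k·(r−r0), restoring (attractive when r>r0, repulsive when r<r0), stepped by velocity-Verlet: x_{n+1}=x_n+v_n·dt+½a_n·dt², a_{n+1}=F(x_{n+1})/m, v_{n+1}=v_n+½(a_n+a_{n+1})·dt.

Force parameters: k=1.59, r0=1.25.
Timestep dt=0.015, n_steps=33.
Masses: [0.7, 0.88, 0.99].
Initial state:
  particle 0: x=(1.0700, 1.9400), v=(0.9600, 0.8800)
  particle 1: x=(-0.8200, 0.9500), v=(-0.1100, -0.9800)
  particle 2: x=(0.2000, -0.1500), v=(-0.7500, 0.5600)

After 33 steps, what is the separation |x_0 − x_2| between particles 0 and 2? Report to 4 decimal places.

step 0: x0=(1.0700, 1.9400) x1=(-0.8200, 0.9500) x2=(0.2000, -0.1500)
step 1: x0=(1.0841, 1.9529) x1=(-0.8215, 0.9353) x2=(0.1888, -0.1414)
step 2: x0=(1.0976, 1.9650) x1=(-0.8225, 0.9208) x2=(0.1777, -0.1324)
step 3: x0=(1.1104, 1.9764) x1=(-0.8232, 0.9064) x2=(0.1666, -0.1230)
step 4: x0=(1.1226, 1.9872) x1=(-0.8235, 0.8921) x2=(0.1557, -0.1132)
step 5: x0=(1.1342, 1.9971) x1=(-0.8234, 0.8779) x2=(0.1450, -0.1030)
step 6: x0=(1.1450, 2.0064) x1=(-0.8229, 0.8640) x2=(0.1343, -0.0925)
step 7: x0=(1.1552, 2.0148) x1=(-0.8220, 0.8502) x2=(0.1238, -0.0815)
step 8: x0=(1.1646, 2.0225) x1=(-0.8207, 0.8366) x2=(0.1134, -0.0702)
step 9: x0=(1.1734, 2.0294) x1=(-0.8190, 0.8232) x2=(0.1032, -0.0585)
step 10: x0=(1.1814, 2.0355) x1=(-0.8170, 0.8100) x2=(0.0932, -0.0465)
step 11: x0=(1.1887, 2.0409) x1=(-0.8146, 0.7971) x2=(0.0834, -0.0341)
step 12: x0=(1.1952, 2.0454) x1=(-0.8118, 0.7844) x2=(0.0737, -0.0213)
step 13: x0=(1.2010, 2.0492) x1=(-0.8086, 0.7720) x2=(0.0643, -0.0083)
step 14: x0=(1.2060, 2.0521) x1=(-0.8051, 0.7598) x2=(0.0551, 0.0051)
step 15: x0=(1.2103, 2.0543) x1=(-0.8012, 0.7479) x2=(0.0461, 0.0189)
step 16: x0=(1.2137, 2.0556) x1=(-0.7969, 0.7363) x2=(0.0373, 0.0329)
step 17: x0=(1.2165, 2.0561) x1=(-0.7924, 0.7250) x2=(0.0288, 0.0472)
step 18: x0=(1.2184, 2.0558) x1=(-0.7874, 0.7140) x2=(0.0205, 0.0619)
step 19: x0=(1.2195, 2.0548) x1=(-0.7822, 0.7033) x2=(0.0125, 0.0768)
step 20: x0=(1.2199, 2.0529) x1=(-0.7766, 0.6930) x2=(0.0047, 0.0920)
step 21: x0=(1.2195, 2.0502) x1=(-0.7708, 0.6830) x2=(-0.0027, 0.1074)
step 22: x0=(1.2184, 2.0468) x1=(-0.7646, 0.6733) x2=(-0.0099, 0.1232)
step 23: x0=(1.2164, 2.0425) x1=(-0.7581, 0.6639) x2=(-0.0168, 0.1391)
step 24: x0=(1.2137, 2.0375) x1=(-0.7514, 0.6550) x2=(-0.0234, 0.1553)
step 25: x0=(1.2102, 2.0317) x1=(-0.7444, 0.6463) x2=(-0.0297, 0.1718)
step 26: x0=(1.2060, 2.0252) x1=(-0.7372, 0.6381) x2=(-0.0357, 0.1884)
step 27: x0=(1.2010, 2.0179) x1=(-0.7297, 0.6301) x2=(-0.0413, 0.2053)
step 28: x0=(1.1953, 2.0098) x1=(-0.7221, 0.6226) x2=(-0.0466, 0.2223)
step 29: x0=(1.1888, 2.0011) x1=(-0.7142, 0.6154) x2=(-0.0516, 0.2396)
step 30: x0=(1.1816, 1.9916) x1=(-0.7061, 0.6086) x2=(-0.0562, 0.2570)
step 31: x0=(1.1737, 1.9815) x1=(-0.6978, 0.6021) x2=(-0.0605, 0.2746)
step 32: x0=(1.1652, 1.9706) x1=(-0.6894, 0.5960) x2=(-0.0645, 0.2923)
step 33: x0=(1.1559, 1.9591) x1=(-0.6809, 0.5902) x2=(-0.0681, 0.3102)

2.0535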